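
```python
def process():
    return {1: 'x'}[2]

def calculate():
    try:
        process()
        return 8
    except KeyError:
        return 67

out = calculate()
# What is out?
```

Step-by-step execution trace:
1. `calculate()` calls `process()`.
2. `process()` evaluates `{1: 'x'}[2]`, which raises KeyError; it propagates to the caller.
3. `return 8` is not reached.
4. `except KeyError` in calculate matches → returns 67.
5. out = 67.
Result: 67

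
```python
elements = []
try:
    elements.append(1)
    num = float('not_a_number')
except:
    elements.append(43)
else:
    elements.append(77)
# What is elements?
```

Step-by-step execution trace:
1. try: `elements.append(1)` → elements = [1].
2. `num = float('not_a_number')` raises ValueError.
3. bare `except` matches → `elements.append(43)` → elements = [1, 43].
4. `else` is skipped (an exception was raised).
Result: [1, 43]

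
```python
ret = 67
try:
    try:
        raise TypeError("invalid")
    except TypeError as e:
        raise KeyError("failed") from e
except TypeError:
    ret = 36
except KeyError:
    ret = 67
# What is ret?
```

Step-by-step execution trace:
1. Inner try raises TypeError; inner `except TypeError as e` catches it.
2. `raise KeyError(...) from e` raises KeyError (TypeError is attached as __cause__, but only KeyError is active).
3. Outer `except TypeError` does not match KeyError; skipped.
4. Outer `except KeyError` matches → ret = 67.
Result: 67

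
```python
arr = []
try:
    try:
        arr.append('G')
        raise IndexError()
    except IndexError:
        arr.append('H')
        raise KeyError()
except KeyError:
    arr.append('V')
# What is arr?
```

Step-by-step execution trace:
1. Inner try: `arr.append('G')` → arr = ['G'].
2. `raise IndexError()` raises IndexError.
3. Inner `except IndexError` matches → `arr.append('H')` → arr = ['G', 'H'].
4. `raise KeyError()` raises KeyError; propagates to outer try.
5. Outer `except KeyError` matches → `arr.append('V')` → arr = ['G', 'H', 'V'].
Result: ['G', 'H', 'V']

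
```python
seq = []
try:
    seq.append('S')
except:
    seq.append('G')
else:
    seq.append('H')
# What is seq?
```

Step-by-step execution trace:
1. try: `seq.append('S')` → seq = ['S']. No exception raised.
2. `except` is skipped.
3. `else` runs (try completed without exception): `seq.append('H')` → seq = ['S', 'H'].
Result: ['S', 'H']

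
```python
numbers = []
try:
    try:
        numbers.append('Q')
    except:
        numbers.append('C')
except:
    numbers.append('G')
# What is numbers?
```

Step-by-step execution trace:
1. Inner try: `numbers.append('Q')` → numbers = ['Q']. No exception raised.
2. Inner `except` is skipped.
3. Inner try completes normally; outer `except` is skipped.
Result: ['Q']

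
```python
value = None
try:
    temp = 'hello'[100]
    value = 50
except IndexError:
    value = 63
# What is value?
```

Step-by-step execution trace:
1. `temp = 'hello'[100]` raises IndexError.
2. `value = 50` is not reached.
3. `except IndexError` matches → value = 63.
Result: 63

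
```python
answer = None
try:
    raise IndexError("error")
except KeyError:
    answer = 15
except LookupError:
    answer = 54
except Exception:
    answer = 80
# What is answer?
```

Step-by-step execution trace:
1. `raise IndexError(...)` raises IndexError.
2. `except KeyError` does not match (IndexError is not a subclass of KeyError); skipped.
3. `except LookupError` matches (IndexError is a subclass of LookupError) → answer = 54.
4. `except Exception` is not reached.
Result: 54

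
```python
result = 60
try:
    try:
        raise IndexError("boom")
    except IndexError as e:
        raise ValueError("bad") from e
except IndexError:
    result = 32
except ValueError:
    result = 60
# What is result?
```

Step-by-step execution trace:
1. Inner try raises IndexError; inner `except IndexError as e` catches it.
2. `raise ValueError(...) from e` raises ValueError (IndexError is attached as __cause__, but only ValueError is active).
3. Outer `except IndexError` does not match ValueError; skipped.
4. Outer `except ValueError` matches → result = 60.
Result: 60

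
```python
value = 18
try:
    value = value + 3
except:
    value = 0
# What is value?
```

Step-by-step execution trace:
1. value starts at 18.
2. try: `value = value + 3` → value = 21. No exception raised.
3. `except` is skipped.
Result: 21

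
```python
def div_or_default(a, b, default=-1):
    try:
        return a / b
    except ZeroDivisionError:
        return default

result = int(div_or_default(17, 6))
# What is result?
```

Step-by-step execution trace:
1. `div_or_default(17, 6)` enters try: `return 17 / 6` → returns 2.8333333333333335. No exception raised.
2. `except ZeroDivisionError` is skipped.
3. `int(2.8333333333333335)` → 2 → result = 2.
Result: 2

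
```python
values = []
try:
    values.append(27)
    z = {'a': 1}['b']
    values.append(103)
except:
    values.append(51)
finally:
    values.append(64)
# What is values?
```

Step-by-step execution trace:
1. try: `values.append(27)` → values = [27].
2. `z = {'a': 1}['b']` raises KeyError; `values.append(103)` is not reached.
3. bare `except` matches → `values.append(51)` → values = [27, 51].
4. finally always runs: `values.append(64)` → values = [27, 51, 64].
Result: [27, 51, 64]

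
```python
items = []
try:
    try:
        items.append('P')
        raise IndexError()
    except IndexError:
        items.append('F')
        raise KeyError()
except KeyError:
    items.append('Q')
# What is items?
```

Step-by-step execution trace:
1. Inner try: `items.append('P')` → items = ['P'].
2. `raise IndexError()` raises IndexError.
3. Inner `except IndexError` matches → `items.append('F')` → items = ['P', 'F'].
4. `raise KeyError()` raises KeyError; propagates to outer try.
5. Outer `except KeyError` matches → `items.append('Q')` → items = ['P', 'F', 'Q'].
Result: ['P', 'F', 'Q']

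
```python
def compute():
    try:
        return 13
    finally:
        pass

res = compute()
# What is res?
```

Step-by-step execution trace:
1. `compute()` enters try: `return 13` sets pending return value 13.
2. Before returning, `finally: pass` runs (no effect).
3. compute() returns 13 → res = 13.
Result: 13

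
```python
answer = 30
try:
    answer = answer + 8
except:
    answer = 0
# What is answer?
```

Step-by-step execution trace:
1. answer starts at 30.
2. try: `answer = answer + 8` → answer = 38. No exception raised.
3. `except` is skipped.
Result: 38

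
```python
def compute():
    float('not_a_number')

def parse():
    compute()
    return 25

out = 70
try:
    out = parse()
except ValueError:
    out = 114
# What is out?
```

Step-by-step execution trace:
1. out starts at 70.
2. try: `parse()` calls `compute()`.
3. `compute()` evaluates `float('not_a_number')`, which raises ValueError; it propagates through parse (uncaught).
4. `return 25` in parse is not reached; the assignment to out does not complete.
5. `except ValueError` matches → out = 114.
Result: 114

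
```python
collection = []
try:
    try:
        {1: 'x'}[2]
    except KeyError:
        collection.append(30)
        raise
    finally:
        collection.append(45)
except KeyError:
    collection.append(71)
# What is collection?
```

Step-by-step execution trace:
1. Inner try: `{1: 'x'}[2]` raises KeyError.
2. Inner `except KeyError` matches → `collection.append(30)` → collection = [30].
3. bare `raise` re-raises KeyError.
4. Inner `finally` runs during unwinding: `collection.append(45)` → collection = [30, 45].
5. Outer `except KeyError` matches → `collection.append(71)` → collection = [30, 45, 71].
Result: [30, 45, 71]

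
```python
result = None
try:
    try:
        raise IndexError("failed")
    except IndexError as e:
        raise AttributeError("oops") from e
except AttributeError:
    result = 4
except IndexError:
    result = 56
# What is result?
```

Step-by-step execution trace:
1. Inner try raises IndexError; inner `except IndexError as e` catches it.
2. `raise AttributeError(...) from e` raises AttributeError (IndexError is attached as __cause__, but only AttributeError is active).
3. Outer `except AttributeError` matches → result = 4.
4. `except IndexError` is not reached.
Result: 4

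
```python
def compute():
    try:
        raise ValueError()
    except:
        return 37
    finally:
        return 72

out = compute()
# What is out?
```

Step-by-step execution trace:
1. `compute()` enters try: `raise ValueError()` raises ValueError.
2. bare `except` matches → `return 37` sets pending return value 37.
3. Before returning, `finally: return 72` runs and overrides the pending return.
4. compute() returns 72 → out = 72.
Result: 72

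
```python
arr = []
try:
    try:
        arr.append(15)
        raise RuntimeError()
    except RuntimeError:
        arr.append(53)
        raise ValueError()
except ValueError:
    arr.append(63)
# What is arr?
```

Step-by-step execution trace:
1. Inner try: `arr.append(15)` → arr = [15].
2. `raise RuntimeError()` raises RuntimeError.
3. Inner `except RuntimeError` matches → `arr.append(53)` → arr = [15, 53].
4. `raise ValueError()` raises ValueError; propagates to outer try.
5. Outer `except ValueError` matches → `arr.append(63)` → arr = [15, 53, 63].
Result: [15, 53, 63]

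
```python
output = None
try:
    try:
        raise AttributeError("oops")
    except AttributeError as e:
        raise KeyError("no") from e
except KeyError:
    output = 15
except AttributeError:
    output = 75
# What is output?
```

Step-by-step execution trace:
1. Inner try raises AttributeError; inner `except AttributeError as e` catches it.
2. `raise KeyError(...) from e` raises KeyError (AttributeError is attached as __cause__, but only KeyError is active).
3. Outer `except KeyError` matches → output = 15.
4. `except AttributeError` is not reached.
Result: 15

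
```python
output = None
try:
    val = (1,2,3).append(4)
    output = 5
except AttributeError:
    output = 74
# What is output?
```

Step-by-step execution trace:
1. `val = (1,2,3).append(4)` raises AttributeError.
2. `output = 5` is not reached.
3. `except AttributeError` matches → output = 74.
Result: 74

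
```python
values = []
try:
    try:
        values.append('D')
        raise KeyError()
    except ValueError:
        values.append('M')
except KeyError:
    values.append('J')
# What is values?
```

Step-by-step execution trace:
1. Inner try: `values.append('D')` → values = ['D'].
2. `raise KeyError()` raises KeyError.
3. Inner `except ValueError` does not match KeyError; exception propagates to outer try.
4. Outer `except KeyError` matches → `values.append('J')` → values = ['D', 'J'].
Result: ['D', 'J']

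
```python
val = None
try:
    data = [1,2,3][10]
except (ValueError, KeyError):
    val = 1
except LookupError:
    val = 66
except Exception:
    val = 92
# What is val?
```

Step-by-step execution trace:
1. `data = [1,2,3][10]` raises IndexError.
2. `except (ValueError, KeyError)` does not match IndexError; skipped.
3. `except LookupError` matches (IndexError is a subclass of LookupError) → val = 66.
4. `except Exception` is not reached.
Result: 66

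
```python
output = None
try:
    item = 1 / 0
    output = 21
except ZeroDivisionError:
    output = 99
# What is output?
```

Step-by-step execution trace:
1. `item = 1 / 0` raises ZeroDivisionError.
2. `output = 21` is not reached.
3. `except ZeroDivisionError` matches → output = 99.
Result: 99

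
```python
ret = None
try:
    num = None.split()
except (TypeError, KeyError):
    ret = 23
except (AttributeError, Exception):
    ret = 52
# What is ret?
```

Step-by-step execution trace:
1. `num = None.split()` raises AttributeError.
2. `except (TypeError, KeyError)` does not match AttributeError; skipped.
3. `except (AttributeError, Exception)` matches (AttributeError is in the tuple) → ret = 52.
Result: 52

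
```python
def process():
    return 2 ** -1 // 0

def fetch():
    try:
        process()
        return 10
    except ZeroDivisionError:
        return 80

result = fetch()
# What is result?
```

Step-by-step execution trace:
1. `fetch()` calls `process()`.
2. `process()` evaluates `2 ** -1 // 0`, which raises ZeroDivisionError; it propagates to the caller.
3. `return 10` is not reached.
4. `except ZeroDivisionError` in fetch matches → returns 80.
5. result = 80.
Result: 80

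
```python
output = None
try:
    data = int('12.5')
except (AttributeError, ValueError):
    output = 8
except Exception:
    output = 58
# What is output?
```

Step-by-step execution trace:
1. `data = int('12.5')` raises ValueError.
2. `except (AttributeError, ValueError)` matches (ValueError is in the tuple) → output = 8.
3. `except Exception` is not reached.
Result: 8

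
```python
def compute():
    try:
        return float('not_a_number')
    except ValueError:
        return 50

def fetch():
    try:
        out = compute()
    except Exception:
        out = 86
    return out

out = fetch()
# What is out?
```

Step-by-step execution trace:
1. `fetch()` calls `compute()`.
2. In compute: `float('not_a_number')` raises ValueError; `except ValueError` catches it → returns 50.
3. In fetch: `out = compute()` → out = 50. No exception reaches fetch.
4. `except Exception` is skipped; fetch returns 50.
5. out = 50.
Result: 50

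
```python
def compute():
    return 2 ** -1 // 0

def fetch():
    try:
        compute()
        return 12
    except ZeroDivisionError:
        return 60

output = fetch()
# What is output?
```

Step-by-step execution trace:
1. `fetch()` calls `compute()`.
2. `compute()` evaluates `2 ** -1 // 0`, which raises ZeroDivisionError; it propagates to the caller.
3. `return 12` is not reached.
4. `except ZeroDivisionError` in fetch matches → returns 60.
5. output = 60.
Result: 60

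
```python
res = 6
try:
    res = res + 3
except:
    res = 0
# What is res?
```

Step-by-step execution trace:
1. res starts at 6.
2. try: `res = res + 3` → res = 9. No exception raised.
3. `except` is skipped.
Result: 9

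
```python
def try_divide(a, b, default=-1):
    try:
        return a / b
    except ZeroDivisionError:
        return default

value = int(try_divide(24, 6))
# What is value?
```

Step-by-step execution trace:
1. `try_divide(24, 6)` enters try: `return 24 / 6` → returns 4.0. No exception raised.
2. `except ZeroDivisionError` is skipped.
3. `int(4.0)` → 4 → value = 4.
Result: 4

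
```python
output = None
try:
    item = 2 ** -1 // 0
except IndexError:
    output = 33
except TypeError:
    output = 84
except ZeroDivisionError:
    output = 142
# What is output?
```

Step-by-step execution trace:
1. `item = 2 ** -1 // 0` raises ZeroDivisionError.
2. `except IndexError` does not match ZeroDivisionError; skipped.
3. `except TypeError` does not match ZeroDivisionError; skipped.
4. `except ZeroDivisionError` matches → output = 142.
Result: 142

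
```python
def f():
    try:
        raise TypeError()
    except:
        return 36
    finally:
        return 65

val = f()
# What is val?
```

Step-by-step execution trace:
1. `f()` enters try: `raise TypeError()` raises TypeError.
2. bare `except` matches → `return 36` sets pending return value 36.
3. Before returning, `finally: return 65` runs and overrides the pending return.
4. f() returns 65 → val = 65.
Result: 65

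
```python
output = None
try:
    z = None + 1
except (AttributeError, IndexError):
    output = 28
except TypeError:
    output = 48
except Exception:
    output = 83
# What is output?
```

Step-by-step execution trace:
1. `z = None + 1` raises TypeError.
2. `except (AttributeError, IndexError)` does not match TypeError; skipped.
3. `except TypeError` matches (exact type match) → output = 48.
4. `except Exception` is not reached.
Result: 48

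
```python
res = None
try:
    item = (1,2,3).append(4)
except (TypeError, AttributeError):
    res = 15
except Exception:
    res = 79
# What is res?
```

Step-by-step execution trace:
1. `item = (1,2,3).append(4)` raises AttributeError.
2. `except (TypeError, AttributeError)` matches (AttributeError is in the tuple) → res = 15.
3. `except Exception` is not reached.
Result: 15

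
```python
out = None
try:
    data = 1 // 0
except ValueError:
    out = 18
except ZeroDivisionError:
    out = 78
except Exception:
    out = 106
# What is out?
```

Step-by-step execution trace:
1. `data = 1 // 0` raises ZeroDivisionError.
2. `except ValueError` does not match ZeroDivisionError; skipped.
3. `except ZeroDivisionError` matches → out = 78.
4. Remaining except clauses are skipped.
Result: 78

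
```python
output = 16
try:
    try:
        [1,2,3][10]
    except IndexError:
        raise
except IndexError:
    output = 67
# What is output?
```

Step-by-step execution trace:
1. Inner try: `[1,2,3][10]` raises IndexError.
2. Inner `except IndexError` matches; bare `raise` re-raises the same IndexError.
3. Outer `except IndexError` matches → output = 67.
Result: 67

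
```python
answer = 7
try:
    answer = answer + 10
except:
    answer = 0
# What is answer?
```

Step-by-step execution trace:
1. answer starts at 7.
2. try: `answer = answer + 10` → answer = 17. No exception raised.
3. `except` is skipped.
Result: 17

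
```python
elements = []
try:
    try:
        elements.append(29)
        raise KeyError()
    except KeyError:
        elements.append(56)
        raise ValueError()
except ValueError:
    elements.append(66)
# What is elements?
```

Step-by-step execution trace:
1. Inner try: `elements.append(29)` → elements = [29].
2. `raise KeyError()` raises KeyError.
3. Inner `except KeyError` matches → `elements.append(56)` → elements = [29, 56].
4. `raise ValueError()` raises ValueError; propagates to outer try.
5. Outer `except ValueError` matches → `elements.append(66)` → elements = [29, 56, 66].
Result: [29, 56, 66]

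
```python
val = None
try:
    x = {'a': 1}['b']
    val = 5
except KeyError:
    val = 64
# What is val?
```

Step-by-step execution trace:
1. `x = {'a': 1}['b']` raises KeyError.
2. `val = 5` is not reached.
3. `except KeyError` matches → val = 64.
Result: 64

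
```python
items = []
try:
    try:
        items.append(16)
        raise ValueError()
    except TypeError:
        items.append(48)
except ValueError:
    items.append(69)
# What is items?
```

Step-by-step execution trace:
1. Inner try: `items.append(16)` → items = [16].
2. `raise ValueError()` raises ValueError.
3. Inner `except TypeError` does not match ValueError; exception propagates to outer try.
4. Outer `except ValueError` matches → `items.append(69)` → items = [16, 69].
Result: [16, 69]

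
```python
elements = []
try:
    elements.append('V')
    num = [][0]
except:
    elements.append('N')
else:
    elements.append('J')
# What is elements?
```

Step-by-step execution trace:
1. try: `elements.append('V')` → elements = ['V'].
2. `num = [][0]` raises IndexError.
3. bare `except` matches → `elements.append('N')` → elements = ['V', 'N'].
4. `else` is skipped (an exception was raised).
Result: ['V', 'N']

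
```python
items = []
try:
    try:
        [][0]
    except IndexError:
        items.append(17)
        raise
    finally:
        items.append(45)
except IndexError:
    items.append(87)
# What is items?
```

Step-by-step execution trace:
1. Inner try: `[][0]` raises IndexError.
2. Inner `except IndexError` matches → `items.append(17)` → items = [17].
3. bare `raise` re-raises IndexError.
4. Inner `finally` runs during unwinding: `items.append(45)` → items = [17, 45].
5. Outer `except IndexError` matches → `items.append(87)` → items = [17, 45, 87].
Result: [17, 45, 87]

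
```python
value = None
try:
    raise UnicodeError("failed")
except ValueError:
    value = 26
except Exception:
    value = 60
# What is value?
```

Step-by-step execution trace:
1. `raise UnicodeError(...)` raises UnicodeError.
2. `except ValueError` matches (UnicodeError is a subclass of ValueError) → value = 26.
3. `except Exception` is not reached.
Result: 26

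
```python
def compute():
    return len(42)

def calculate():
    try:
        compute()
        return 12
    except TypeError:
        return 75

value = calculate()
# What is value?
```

Step-by-step execution trace:
1. `calculate()` calls `compute()`.
2. `compute()` evaluates `len(42)`, which raises TypeError; it propagates to the caller.
3. `return 12` is not reached.
4. `except TypeError` in calculate matches → returns 75.
5. value = 75.
Result: 75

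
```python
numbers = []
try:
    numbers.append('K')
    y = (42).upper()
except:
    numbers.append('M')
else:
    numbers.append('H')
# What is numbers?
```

Step-by-step execution trace:
1. try: `numbers.append('K')` → numbers = ['K'].
2. `y = (42).upper()` raises AttributeError.
3. bare `except` matches → `numbers.append('M')` → numbers = ['K', 'M'].
4. `else` is skipped (an exception was raised).
Result: ['K', 'M']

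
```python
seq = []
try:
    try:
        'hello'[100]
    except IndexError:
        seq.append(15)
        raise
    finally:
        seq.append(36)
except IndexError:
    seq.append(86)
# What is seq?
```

Step-by-step execution trace:
1. Inner try: `'hello'[100]` raises IndexError.
2. Inner `except IndexError` matches → `seq.append(15)` → seq = [15].
3. bare `raise` re-raises IndexError.
4. Inner `finally` runs during unwinding: `seq.append(36)` → seq = [15, 36].
5. Outer `except IndexError` matches → `seq.append(86)` → seq = [15, 36, 86].
Result: [15, 36, 86]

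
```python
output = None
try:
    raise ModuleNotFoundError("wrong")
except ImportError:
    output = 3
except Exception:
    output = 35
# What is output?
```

Step-by-step execution trace:
1. `raise ModuleNotFoundError(...)` raises ModuleNotFoundError.
2. `except ImportError` matches (ModuleNotFoundError is a subclass of ImportError) → output = 3.
3. `except Exception` is not reached.
Result: 3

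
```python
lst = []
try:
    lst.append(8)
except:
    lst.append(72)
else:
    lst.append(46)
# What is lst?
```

Step-by-step execution trace:
1. try: `lst.append(8)` → lst = [8]. No exception raised.
2. `except` is skipped.
3. `else` runs (try completed without exception): `lst.append(46)` → lst = [8, 46].
Result: [8, 46]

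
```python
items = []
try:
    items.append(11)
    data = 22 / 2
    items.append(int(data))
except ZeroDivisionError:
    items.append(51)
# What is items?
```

Step-by-step execution trace:
1. try: `items.append(11)` → items = [11].
2. `data = 22 / 2` → data = 11.0. No exception raised.
3. `items.append(int(data))` → items = [11, 11].
4. `except ZeroDivisionError` is skipped (no exception was raised).
Result: [11, 11]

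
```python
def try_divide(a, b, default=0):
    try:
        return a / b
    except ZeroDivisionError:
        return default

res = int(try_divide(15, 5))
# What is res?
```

Step-by-step execution trace:
1. `try_divide(15, 5)` enters try: `return 15 / 5` → returns 3.0. No exception raised.
2. `except ZeroDivisionError` is skipped.
3. `int(3.0)` → 3 → res = 3.
Result: 3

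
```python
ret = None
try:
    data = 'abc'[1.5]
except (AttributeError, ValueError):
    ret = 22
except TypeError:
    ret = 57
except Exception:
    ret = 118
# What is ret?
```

Step-by-step execution trace:
1. `data = 'abc'[1.5]` raises TypeError.
2. `except (AttributeError, ValueError)` does not match TypeError; skipped.
3. `except TypeError` matches (exact type match) → ret = 57.
4. `except Exception` is not reached.
Result: 57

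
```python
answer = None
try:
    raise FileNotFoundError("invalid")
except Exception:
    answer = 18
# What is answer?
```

Step-by-step execution trace:
1. `raise FileNotFoundError(...)` raises FileNotFoundError.
2. `except Exception` matches (FileNotFoundError is a subclass of Exception) → answer = 18.
Result: 18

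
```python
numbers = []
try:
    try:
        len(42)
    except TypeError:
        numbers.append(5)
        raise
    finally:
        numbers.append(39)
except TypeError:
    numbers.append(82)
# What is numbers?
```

Step-by-step execution trace:
1. Inner try: `len(42)` raises TypeError.
2. Inner `except TypeError` matches → `numbers.append(5)` → numbers = [5].
3. bare `raise` re-raises TypeError.
4. Inner `finally` runs during unwinding: `numbers.append(39)` → numbers = [5, 39].
5. Outer `except TypeError` matches → `numbers.append(82)` → numbers = [5, 39, 82].
Result: [5, 39, 82]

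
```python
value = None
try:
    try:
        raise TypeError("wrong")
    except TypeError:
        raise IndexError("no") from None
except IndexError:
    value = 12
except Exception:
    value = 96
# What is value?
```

Step-by-step execution trace:
1. Inner try raises TypeError; inner `except TypeError` catches it.
2. `raise IndexError(...) from None` raises IndexError (from None suppresses __context__, but the active exception is still IndexError).
3. Outer `except IndexError` matches → value = 12.
4. `except Exception` is not reached.
Result: 12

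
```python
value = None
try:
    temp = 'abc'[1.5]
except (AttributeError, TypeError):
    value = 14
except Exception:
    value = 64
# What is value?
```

Step-by-step execution trace:
1. `temp = 'abc'[1.5]` raises TypeError.
2. `except (AttributeError, TypeError)` matches (TypeError is in the tuple) → value = 14.
3. `except Exception` is not reached.
Result: 14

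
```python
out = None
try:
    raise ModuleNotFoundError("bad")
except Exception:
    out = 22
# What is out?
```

Step-by-step execution trace:
1. `raise ModuleNotFoundError(...)` raises ModuleNotFoundError.
2. `except Exception` matches (ModuleNotFoundError is a subclass of Exception) → out = 22.
Result: 22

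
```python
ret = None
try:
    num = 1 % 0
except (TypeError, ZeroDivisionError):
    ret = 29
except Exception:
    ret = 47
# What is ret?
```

Step-by-step execution trace:
1. `num = 1 % 0` raises ZeroDivisionError.
2. `except (TypeError, ZeroDivisionError)` matches (ZeroDivisionError is in the tuple) → ret = 29.
3. `except Exception` is not reached.
Result: 29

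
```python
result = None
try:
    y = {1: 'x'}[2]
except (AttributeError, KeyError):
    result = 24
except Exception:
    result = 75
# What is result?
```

Step-by-step execution trace:
1. `y = {1: 'x'}[2]` raises KeyError.
2. `except (AttributeError, KeyError)` matches (KeyError is in the tuple) → result = 24.
3. `except Exception` is not reached.
Result: 24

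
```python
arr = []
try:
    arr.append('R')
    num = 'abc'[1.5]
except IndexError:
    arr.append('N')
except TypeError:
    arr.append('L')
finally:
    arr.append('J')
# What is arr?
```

Step-by-step execution trace:
1. try: `arr.append('R')` → arr = ['R'].
2. `num = 'abc'[1.5]` raises TypeError.
3. `except IndexError` does not match TypeError; skipped.
4. `except TypeError` matches → `arr.append('L')` → arr = ['R', 'L'].
5. finally always runs: `arr.append('J')` → arr = ['R', 'L', 'J'].
Result: ['R', 'L', 'J']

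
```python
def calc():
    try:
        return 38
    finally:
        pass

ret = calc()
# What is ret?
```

Step-by-step execution trace:
1. `calc()` enters try: `return 38` sets pending return value 38.
2. Before returning, `finally: pass` runs (no effect).
3. calc() returns 38 → ret = 38.
Result: 38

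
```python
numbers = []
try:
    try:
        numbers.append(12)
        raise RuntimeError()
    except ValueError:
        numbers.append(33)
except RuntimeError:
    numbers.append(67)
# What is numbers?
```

Step-by-step execution trace:
1. Inner try: `numbers.append(12)` → numbers = [12].
2. `raise RuntimeError()` raises RuntimeError.
3. Inner `except ValueError` does not match RuntimeError; exception propagates to outer try.
4. Outer `except RuntimeError` matches → `numbers.append(67)` → numbers = [12, 67].
Result: [12, 67]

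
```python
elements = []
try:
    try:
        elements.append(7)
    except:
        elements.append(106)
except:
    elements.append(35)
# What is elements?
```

Step-by-step execution trace:
1. Inner try: `elements.append(7)` → elements = [7]. No exception raised.
2. Inner `except` is skipped.
3. Inner try completes normally; outer `except` is skipped.
Result: [7]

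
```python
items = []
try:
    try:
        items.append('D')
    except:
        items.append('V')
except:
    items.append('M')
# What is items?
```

Step-by-step execution trace:
1. Inner try: `items.append('D')` → items = ['D']. No exception raised.
2. Inner `except` is skipped.
3. Inner try completes normally; outer `except` is skipped.
Result: ['D']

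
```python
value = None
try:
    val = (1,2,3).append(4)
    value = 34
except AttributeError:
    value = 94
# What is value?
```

Step-by-step execution trace:
1. `val = (1,2,3).append(4)` raises AttributeError.
2. `value = 34` is not reached.
3. `except AttributeError` matches → value = 94.
Result: 94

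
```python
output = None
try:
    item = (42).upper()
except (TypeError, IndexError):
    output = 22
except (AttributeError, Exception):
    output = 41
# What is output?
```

Step-by-step execution trace:
1. `item = (42).upper()` raises AttributeError.
2. `except (TypeError, IndexError)` does not match AttributeError; skipped.
3. `except (AttributeError, Exception)` matches (AttributeError is in the tuple) → output = 41.
Result: 41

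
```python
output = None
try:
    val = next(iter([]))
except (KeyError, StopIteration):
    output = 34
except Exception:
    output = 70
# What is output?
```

Step-by-step execution trace:
1. `val = next(iter([]))` raises StopIteration.
2. `except (KeyError, StopIteration)` matches (StopIteration is in the tuple) → output = 34.
3. `except Exception` is not reached.
Result: 34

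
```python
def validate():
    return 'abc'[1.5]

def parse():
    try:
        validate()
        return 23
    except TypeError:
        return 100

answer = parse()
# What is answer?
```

Step-by-step execution trace:
1. `parse()` calls `validate()`.
2. `validate()` evaluates `'abc'[1.5]`, which raises TypeError; it propagates to the caller.
3. `return 23` is not reached.
4. `except TypeError` in parse matches → returns 100.
5. answer = 100.
Result: 100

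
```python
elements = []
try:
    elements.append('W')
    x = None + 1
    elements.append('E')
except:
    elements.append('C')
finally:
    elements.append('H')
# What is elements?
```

Step-by-step execution trace:
1. try: `elements.append('W')` → elements = ['W'].
2. `x = None + 1` raises TypeError; `elements.append('E')` is not reached.
3. bare `except` matches → `elements.append('C')` → elements = ['W', 'C'].
4. finally always runs: `elements.append('H')` → elements = ['W', 'C', 'H'].
Result: ['W', 'C', 'H']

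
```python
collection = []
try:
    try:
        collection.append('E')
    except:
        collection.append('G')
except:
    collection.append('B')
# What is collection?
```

Step-by-step execution trace:
1. Inner try: `collection.append('E')` → collection = ['E']. No exception raised.
2. Inner `except` is skipped.
3. Inner try completes normally; outer `except` is skipped.
Result: ['E']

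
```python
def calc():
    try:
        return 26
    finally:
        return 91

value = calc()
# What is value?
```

Step-by-step execution trace:
1. `calc()` enters try: `return 26` sets pending return value 26.
2. Before returning, `finally: return 91` runs and overrides the pending return.
3. calc() returns 91 → value = 91.
Result: 91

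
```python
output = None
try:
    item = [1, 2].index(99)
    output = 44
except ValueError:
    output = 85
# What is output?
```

Step-by-step execution trace:
1. `item = [1, 2].index(99)` raises ValueError.
2. `output = 44` is not reached.
3. `except ValueError` matches → output = 85.
Result: 85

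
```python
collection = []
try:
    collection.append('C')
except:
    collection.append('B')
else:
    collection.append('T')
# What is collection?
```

Step-by-step execution trace:
1. try: `collection.append('C')` → collection = ['C']. No exception raised.
2. `except` is skipped.
3. `else` runs (try completed without exception): `collection.append('T')` → collection = ['C', 'T'].
Result: ['C', 'T']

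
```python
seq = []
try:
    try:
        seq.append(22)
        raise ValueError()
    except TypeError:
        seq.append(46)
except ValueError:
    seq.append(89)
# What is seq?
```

Step-by-step execution trace:
1. Inner try: `seq.append(22)` → seq = [22].
2. `raise ValueError()` raises ValueError.
3. Inner `except TypeError` does not match ValueError; exception propagates to outer try.
4. Outer `except ValueError` matches → `seq.append(89)` → seq = [22, 89].
Result: [22, 89]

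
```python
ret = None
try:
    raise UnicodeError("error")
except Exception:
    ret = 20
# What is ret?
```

Step-by-step execution trace:
1. `raise UnicodeError(...)` raises UnicodeError.
2. `except Exception` matches (UnicodeError is a subclass of Exception) → ret = 20.
Result: 20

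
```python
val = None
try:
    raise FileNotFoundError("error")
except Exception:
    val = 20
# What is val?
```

Step-by-step execution trace:
1. `raise FileNotFoundError(...)` raises FileNotFoundError.
2. `except Exception` matches (FileNotFoundError is a subclass of Exception) → val = 20.
Result: 20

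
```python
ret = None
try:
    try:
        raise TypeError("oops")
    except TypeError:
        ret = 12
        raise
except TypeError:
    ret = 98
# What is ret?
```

Step-by-step execution trace:
1. Inner try: `raise TypeError("oops")` raises TypeError.
2. Inner `except TypeError` matches → ret = 12.
3. bare `raise` re-raises the same TypeError.
4. Outer `except TypeError` matches → ret = 98.
Result: 98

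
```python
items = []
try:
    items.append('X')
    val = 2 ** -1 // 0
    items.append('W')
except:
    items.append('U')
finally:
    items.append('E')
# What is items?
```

Step-by-step execution trace:
1. try: `items.append('X')` → items = ['X'].
2. `val = 2 ** -1 // 0` raises ZeroDivisionError; `items.append('W')` is not reached.
3. bare `except` matches → `items.append('U')` → items = ['X', 'U'].
4. finally always runs: `items.append('E')` → items = ['X', 'U', 'E'].
Result: ['X', 'U', 'E']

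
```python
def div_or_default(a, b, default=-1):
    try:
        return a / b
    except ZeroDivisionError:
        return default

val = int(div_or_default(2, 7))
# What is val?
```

Step-by-step execution trace:
1. `div_or_default(2, 7)` enters try: `return 2 / 7` → returns 0.2857142857142857. No exception raised.
2. `except ZeroDivisionError` is skipped.
3. `int(0.2857142857142857)` → 0 → val = 0.
Result: 0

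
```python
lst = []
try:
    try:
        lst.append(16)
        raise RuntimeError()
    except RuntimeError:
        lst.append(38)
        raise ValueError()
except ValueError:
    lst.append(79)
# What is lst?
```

Step-by-step execution trace:
1. Inner try: `lst.append(16)` → lst = [16].
2. `raise RuntimeError()` raises RuntimeError.
3. Inner `except RuntimeError` matches → `lst.append(38)` → lst = [16, 38].
4. `raise ValueError()` raises ValueError; propagates to outer try.
5. Outer `except ValueError` matches → `lst.append(79)` → lst = [16, 38, 79].
Result: [16, 38, 79]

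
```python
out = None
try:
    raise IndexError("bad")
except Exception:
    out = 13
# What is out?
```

Step-by-step execution trace:
1. `raise IndexError(...)` raises IndexError.
2. `except Exception` matches (IndexError is a subclass of Exception) → out = 13.
Result: 13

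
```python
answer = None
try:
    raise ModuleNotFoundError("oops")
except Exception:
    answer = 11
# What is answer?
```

Step-by-step execution trace:
1. `raise ModuleNotFoundError(...)` raises ModuleNotFoundError.
2. `except Exception` matches (ModuleNotFoundError is a subclass of Exception) → answer = 11.
Result: 11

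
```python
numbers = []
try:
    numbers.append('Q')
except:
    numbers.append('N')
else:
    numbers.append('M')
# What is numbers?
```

Step-by-step execution trace:
1. try: `numbers.append('Q')` → numbers = ['Q']. No exception raised.
2. `except` is skipped.
3. `else` runs (try completed without exception): `numbers.append('M')` → numbers = ['Q', 'M'].
Result: ['Q', 'M']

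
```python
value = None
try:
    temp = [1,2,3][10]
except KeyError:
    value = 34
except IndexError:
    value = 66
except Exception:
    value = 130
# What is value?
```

Step-by-step execution trace:
1. `temp = [1,2,3][10]` raises IndexError.
2. `except KeyError` does not match IndexError; skipped.
3. `except IndexError` matches → value = 66.
4. Remaining except clauses are skipped.
Result: 66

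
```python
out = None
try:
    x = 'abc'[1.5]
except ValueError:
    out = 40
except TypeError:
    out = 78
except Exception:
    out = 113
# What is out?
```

Step-by-step execution trace:
1. `x = 'abc'[1.5]` raises TypeError.
2. `except ValueError` does not match TypeError; skipped.
3. `except TypeError` matches → out = 78.
4. Remaining except clauses are skipped.
Result: 78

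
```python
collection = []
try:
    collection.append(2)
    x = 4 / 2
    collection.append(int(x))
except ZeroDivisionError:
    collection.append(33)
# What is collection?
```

Step-by-step execution trace:
1. try: `collection.append(2)` → collection = [2].
2. `x = 4 / 2` → x = 2.0. No exception raised.
3. `collection.append(int(x))` → collection = [2, 2].
4. `except ZeroDivisionError` is skipped (no exception was raised).
Result: [2, 2]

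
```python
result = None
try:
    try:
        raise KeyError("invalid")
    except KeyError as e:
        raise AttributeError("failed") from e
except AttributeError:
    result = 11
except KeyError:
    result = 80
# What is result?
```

Step-by-step execution trace:
1. Inner try raises KeyError; inner `except KeyError as e` catches it.
2. `raise AttributeError(...) from e` raises AttributeError (KeyError is attached as __cause__, but only AttributeError is active).
3. Outer `except AttributeError` matches → result = 11.
4. `except KeyError` is not reached.
Result: 11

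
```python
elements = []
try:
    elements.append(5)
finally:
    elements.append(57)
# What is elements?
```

Step-by-step execution trace:
1. try: `elements.append(5)` → elements = [5].
2. The try body completes without raising.
3. finally always runs: `elements.append(57)` → elements = [5, 57].
Result: [5, 57]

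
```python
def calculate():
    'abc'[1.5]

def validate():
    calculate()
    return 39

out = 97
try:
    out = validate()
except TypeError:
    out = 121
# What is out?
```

Step-by-step execution trace:
1. out starts at 97.
2. try: `validate()` calls `calculate()`.
3. `calculate()` evaluates `'abc'[1.5]`, which raises TypeError; it propagates through validate (uncaught).
4. `return 39` in validate is not reached; the assignment to out does not complete.
5. `except TypeError` matches → out = 121.
Result: 121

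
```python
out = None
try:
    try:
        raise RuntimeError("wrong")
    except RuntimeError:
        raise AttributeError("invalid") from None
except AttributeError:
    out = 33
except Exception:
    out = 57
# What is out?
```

Step-by-step execution trace:
1. Inner try raises RuntimeError; inner `except RuntimeError` catches it.
2. `raise AttributeError(...) from None` raises AttributeError (from None suppresses __context__, but the active exception is still AttributeError).
3. Outer `except AttributeError` matches → out = 33.
4. `except Exception` is not reached.
Result: 33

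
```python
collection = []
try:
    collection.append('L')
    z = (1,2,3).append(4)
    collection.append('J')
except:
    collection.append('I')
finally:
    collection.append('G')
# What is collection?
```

Step-by-step execution trace:
1. try: `collection.append('L')` → collection = ['L'].
2. `z = (1,2,3).append(4)` raises AttributeError; `collection.append('J')` is not reached.
3. bare `except` matches → `collection.append('I')` → collection = ['L', 'I'].
4. finally always runs: `collection.append('G')` → collection = ['L', 'I', 'G'].
Result: ['L', 'I', 'G']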